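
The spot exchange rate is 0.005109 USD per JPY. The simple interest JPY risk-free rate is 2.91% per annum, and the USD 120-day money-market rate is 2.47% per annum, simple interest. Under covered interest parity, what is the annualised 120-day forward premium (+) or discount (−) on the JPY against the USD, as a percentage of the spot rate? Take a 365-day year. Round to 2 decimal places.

-0.44%

T = 120/365 years.
CIP forward (USD per JPY) = 0.005109 × 1.0081205/1.0095671 = 0.005101679.
(F − S)/S ÷ T = (0.005101679 − 0.005109)/0.005109/(120/365) = -0.004359 → -0.44%.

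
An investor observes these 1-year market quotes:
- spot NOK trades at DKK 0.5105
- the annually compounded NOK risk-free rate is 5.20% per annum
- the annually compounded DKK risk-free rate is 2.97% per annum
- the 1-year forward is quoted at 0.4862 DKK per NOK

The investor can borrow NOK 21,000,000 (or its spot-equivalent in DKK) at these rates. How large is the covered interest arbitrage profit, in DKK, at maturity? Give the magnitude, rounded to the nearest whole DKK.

T = 1 year.
Invest the NOK and cover forward: 21,000,000 × 1.052000 × 0.4862 = DKK 10,741,130.40.
Convert at spot and invest in DKK: 21,000,000 × 0.5105 × 1.029700 = DKK 11,038,898.85.
The quoted forward undervalues NOK, so borrow NOK, convert to DKK at spot, deposit the DKK at 2.97%, and buy NOK forward at 0.4862 to cover the loan.
Profit = 11,038,898.85 − 10,741,130.40 = DKK 297,768.

DKK 297,768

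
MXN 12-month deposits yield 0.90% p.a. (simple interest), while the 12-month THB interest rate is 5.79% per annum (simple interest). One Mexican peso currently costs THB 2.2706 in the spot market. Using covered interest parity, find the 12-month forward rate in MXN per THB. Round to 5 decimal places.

0.42005

T = 1 year.
THB growth factor: 1 + 0.0579×1 = 1.057900.
Growth of 1 MXN over T: 1 + 0.0090×1 = 1.009000.
CIP: F = S · (grow THB)/(grow MXN) = 2.2706 × 1.057900/1.009000 = 2.380642 THB per MXN.
Quoted the other way: 1/2.380642 = 0.42005 MXN per THB.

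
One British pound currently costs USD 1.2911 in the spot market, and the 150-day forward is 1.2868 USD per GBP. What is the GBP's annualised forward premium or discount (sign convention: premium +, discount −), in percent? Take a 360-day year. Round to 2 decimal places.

-0.80%

T = 150/360 years.
Period premium: (1.2868 − 1.2911)/1.2911 = -0.0033305.
×(1/T) gives -0.80% p.a.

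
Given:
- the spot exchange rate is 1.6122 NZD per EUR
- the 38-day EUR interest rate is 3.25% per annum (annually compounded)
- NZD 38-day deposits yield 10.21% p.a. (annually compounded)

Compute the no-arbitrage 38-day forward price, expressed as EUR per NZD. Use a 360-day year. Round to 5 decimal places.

0.61601

T = 38/360 years.
NZD accumulates by (1 + 0.1021)^(38/360) = 1.0103147.
EUR growth factor: (1 + 0.0325)^(38/360) = 1.0033817.
CIP: F = S · (grow NZD)/(grow EUR) = 1.6122 × 1.0103147/1.0033817 = 1.623340 NZD per EUR.
Quoted the other way: 1/1.623340 = 0.61601 EUR per NZD.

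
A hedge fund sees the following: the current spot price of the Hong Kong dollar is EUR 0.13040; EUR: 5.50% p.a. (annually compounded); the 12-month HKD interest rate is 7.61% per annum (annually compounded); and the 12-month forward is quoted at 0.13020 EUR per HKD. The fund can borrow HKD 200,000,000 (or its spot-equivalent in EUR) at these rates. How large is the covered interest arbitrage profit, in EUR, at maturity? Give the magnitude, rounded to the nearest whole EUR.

T = 1 year.
Keep in HKD, deliver into the forward: 200,000,000·1.076100·0.13020 = EUR 28,021,644.00.
Swap to EUR now, deposit: 200,000,000·0.13040·1.055000 = EUR 27,514,400.00.
The quoted forward overvalues HKD, so borrow EUR, buy HKD at spot, deposit the HKD at 7.61%, and sell the proceeds forward at 0.13020.
The gap between the two covered legs is EUR 507,244.

EUR 507,244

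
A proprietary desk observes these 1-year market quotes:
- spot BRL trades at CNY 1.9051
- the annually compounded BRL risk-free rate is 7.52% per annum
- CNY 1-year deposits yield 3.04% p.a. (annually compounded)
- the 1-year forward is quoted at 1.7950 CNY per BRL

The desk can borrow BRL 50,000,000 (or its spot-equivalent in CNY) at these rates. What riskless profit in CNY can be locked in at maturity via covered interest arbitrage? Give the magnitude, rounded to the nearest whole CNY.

CNY 1,651,552

T = 1 year.
Route A — deposit BRL, sell forward: 50,000,000 × 1.075200 × 1.7950 = CNY 96,499,200.00.
Route B — convert at spot, deposit CNY: 50,000,000 × 1.9051 × 1.030400 = CNY 98,150,752.00.
The quoted forward undervalues BRL, so borrow BRL, convert to CNY at spot, deposit the CNY at 3.04%, and buy BRL forward at 1.7950 to cover the loan.
Arbitrage profit = |96,499,200.00 − 98,150,752.00| = CNY 1,651,552.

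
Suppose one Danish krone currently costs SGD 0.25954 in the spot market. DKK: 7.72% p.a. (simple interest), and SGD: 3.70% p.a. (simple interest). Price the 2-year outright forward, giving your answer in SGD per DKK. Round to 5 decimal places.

T = 2 years.
SGD accumulates by 1 + 0.0370×2 = 1.074000.
DKK accumulates by 1 + 0.0772×2 = 1.154400.
CIP: F = S · (grow SGD)/(grow DKK) = 0.25954 × 1.074000/1.154400 = 0.2414639 SGD per DKK.

0.24146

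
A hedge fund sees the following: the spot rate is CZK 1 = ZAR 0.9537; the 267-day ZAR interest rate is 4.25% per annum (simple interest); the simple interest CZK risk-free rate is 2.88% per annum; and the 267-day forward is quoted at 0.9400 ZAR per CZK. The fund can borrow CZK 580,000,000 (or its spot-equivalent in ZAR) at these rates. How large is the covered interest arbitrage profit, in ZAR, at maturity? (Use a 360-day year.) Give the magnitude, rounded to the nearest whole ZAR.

ZAR 13,736,151

T = 267/360 years.
Invest the CZK and cover forward: 580,000,000 × 1.021360 × 0.9400 = ZAR 556,845,472.00.
Convert at spot and invest in ZAR: 580,000,000 × 0.9537 × 1.03152083333 = ZAR 570,581,622.87.
The quoted forward undervalues CZK, so borrow CZK, convert to ZAR at spot, deposit the ZAR at 4.25%, and buy CZK forward at 0.9400 to cover the loan.
The gap between the two covered legs is ZAR 13,736,151.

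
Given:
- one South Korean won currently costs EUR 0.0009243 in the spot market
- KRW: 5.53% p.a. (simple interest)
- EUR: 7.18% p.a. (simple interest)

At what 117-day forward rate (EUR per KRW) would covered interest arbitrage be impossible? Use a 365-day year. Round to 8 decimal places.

T = 117/365 years.
Growth of 1 EUR over T: 1 + 0.0718×117/365 = 1.0230153.
Growth of 1 KRW over T: 1 + 0.0553×117/365 = 1.0177263.
CIP: F = S · (grow EUR)/(grow KRW) = 0.0009243 × 1.0230153/1.0177263 = 0.0009291035 EUR per KRW.

0.00092910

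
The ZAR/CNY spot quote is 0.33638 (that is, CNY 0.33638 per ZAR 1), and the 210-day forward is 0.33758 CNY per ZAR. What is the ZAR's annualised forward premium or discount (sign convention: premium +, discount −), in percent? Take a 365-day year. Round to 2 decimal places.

T = 210/365 years.
Period premium: (0.33758 − 0.33638)/0.33638 = 0.0035674.
Per annum: 0.0035674 / (210/365) = 0.006200 = 0.62%.

+0.62%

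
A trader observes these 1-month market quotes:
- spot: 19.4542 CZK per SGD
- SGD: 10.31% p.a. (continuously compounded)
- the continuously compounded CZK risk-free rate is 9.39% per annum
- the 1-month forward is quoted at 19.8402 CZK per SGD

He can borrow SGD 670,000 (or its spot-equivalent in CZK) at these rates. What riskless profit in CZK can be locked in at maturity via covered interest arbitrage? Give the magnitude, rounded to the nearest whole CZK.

CZK 270,927

T = 1/12 years.
Invest the SGD and cover forward: 670,000 × 1.008628681 × 19.8402 = CZK 13,407,634.49.
Convert at spot and invest in CZK: 670,000 × 19.4542 × 1.0078556953 = CZK 13,136,707.60.
The quoted forward overvalues SGD, so borrow CZK, buy SGD at spot, deposit the SGD at 10.31%, and sell the proceeds forward at 19.8402.
Arbitrage profit = |13,407,634.49 − 13,136,707.60| = CZK 270,927.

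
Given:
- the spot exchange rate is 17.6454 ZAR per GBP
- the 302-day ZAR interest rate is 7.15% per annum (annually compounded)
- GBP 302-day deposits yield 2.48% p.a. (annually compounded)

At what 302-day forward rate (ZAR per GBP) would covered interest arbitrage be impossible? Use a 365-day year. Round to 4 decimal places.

T = 302/365 years.
Growth of 1 ZAR over T: (1 + 0.0715)^(302/365) = 1.05880368.
Growth of 1 GBP over T: (1 + 0.0248)^(302/365) = 1.02047595.
So F = 17.6454 × 1.05880368 / 1.02047595 = 18.308138 (ZAR/GBP).

18.3081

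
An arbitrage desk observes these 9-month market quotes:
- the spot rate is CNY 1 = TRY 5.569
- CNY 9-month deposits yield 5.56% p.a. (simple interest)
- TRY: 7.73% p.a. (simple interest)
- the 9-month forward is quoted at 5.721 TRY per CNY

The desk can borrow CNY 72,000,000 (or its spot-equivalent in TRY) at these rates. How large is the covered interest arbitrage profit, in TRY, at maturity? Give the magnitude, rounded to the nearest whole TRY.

TRY 4,874,611

T = 9/12 years.
Keep in CNY, deliver into the forward: 72,000,000·1.041700·5.721 = TRY 429,088,730.40.
Swap to TRY now, deposit: 72,000,000·5.569·1.057975 = TRY 424,214,119.80.
The quoted forward overvalues CNY, so borrow TRY, buy CNY at spot, deposit the CNY at 5.56%, and sell the proceeds forward at 5.721.
Arbitrage profit = |429,088,730.40 − 424,214,119.80| = TRY 4,874,611.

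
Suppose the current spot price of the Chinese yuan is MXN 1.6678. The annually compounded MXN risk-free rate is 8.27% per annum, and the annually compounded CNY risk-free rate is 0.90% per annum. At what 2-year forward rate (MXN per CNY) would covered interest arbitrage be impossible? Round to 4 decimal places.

T = 2 years.
MXN growth factor: (1 + 0.0827)^2 = 1.1722393.
CNY accumulates by (1 + 0.0090)^2 = 1.018081.
Forward (MXN per CNY) = 1.6678 × 1.1722393 / 1.018081 = 1.920339.

1.9203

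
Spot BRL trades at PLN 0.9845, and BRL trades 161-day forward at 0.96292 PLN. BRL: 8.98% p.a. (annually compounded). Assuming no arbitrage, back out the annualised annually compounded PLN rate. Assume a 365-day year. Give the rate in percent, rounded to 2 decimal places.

T = 161/365 years.
By CIP, F/S equals the PLN-to-BRL growth ratio: 0.96292/0.9845 = 0.9780802.
BRL growth factor: (1 + 0.0898)^(161/365) = 1.0386603.
Hence g_PLN = 1.0158931.
r = 1.0158931^(365/161) − 1 = 0.036394 → 3.64%.

3.64%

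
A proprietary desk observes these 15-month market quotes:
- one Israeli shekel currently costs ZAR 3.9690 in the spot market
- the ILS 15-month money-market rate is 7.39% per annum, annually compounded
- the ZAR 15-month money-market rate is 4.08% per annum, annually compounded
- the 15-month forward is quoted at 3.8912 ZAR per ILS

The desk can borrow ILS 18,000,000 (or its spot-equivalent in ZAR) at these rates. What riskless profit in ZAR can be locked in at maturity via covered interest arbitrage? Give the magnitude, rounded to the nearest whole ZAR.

T = 15/12 years.
Route A — deposit ILS, sell forward: 18,000,000 × 1.093213039 × 3.8912 = ZAR 76,570,390.39.
Route B — convert at spot, deposit ZAR: 18,000,000 × 3.9690 × 1.0512574933 = ZAR 75,103,937.84.
The quoted forward overvalues ILS, so borrow ZAR, buy ILS at spot, deposit the ILS at 7.39%, and sell the proceeds forward at 3.8912.
Arbitrage profit = |76,570,390.39 − 75,103,937.84| = ZAR 1,466,453.

ZAR 1,466,453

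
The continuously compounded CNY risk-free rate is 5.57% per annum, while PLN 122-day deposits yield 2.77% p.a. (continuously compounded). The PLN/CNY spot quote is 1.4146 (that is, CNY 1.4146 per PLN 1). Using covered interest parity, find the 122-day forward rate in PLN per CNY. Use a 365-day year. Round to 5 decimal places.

0.70033

T = 122/365 years.
CNY growth factor: e^(0.0557×122/365) = 1.0187919.
PLN growth factor: e^(0.0277×122/365) = 1.0093016.
Forward (CNY per PLN) = 1.4146 × 1.0187919 / 1.0093016 = 1.427901.
Quoted the other way: 1/1.427901 = 0.70033 PLN per CNY.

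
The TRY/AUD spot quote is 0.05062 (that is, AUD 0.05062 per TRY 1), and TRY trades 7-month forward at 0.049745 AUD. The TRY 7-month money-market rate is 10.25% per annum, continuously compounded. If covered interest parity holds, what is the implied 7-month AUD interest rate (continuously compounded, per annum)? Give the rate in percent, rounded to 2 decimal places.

T = 7/12 years.
CIP gives F = S · g_AUD/g_TRY, so g_AUD/g_TRY = 0.049745/0.05062 = 0.9827143.
The TRY side grows by e^(0.1025×7/12) = 1.0616154.
So the AUD growth factor = 1.0432646.
Take logs: ln 1.0432646 / (7/12) = 0.072608, so 7.26%.

7.26%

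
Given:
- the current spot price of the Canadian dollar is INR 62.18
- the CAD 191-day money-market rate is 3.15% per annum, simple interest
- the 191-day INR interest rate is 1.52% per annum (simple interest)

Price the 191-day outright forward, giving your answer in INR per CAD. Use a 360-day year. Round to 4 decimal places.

T = 191/360 years.
INR accumulates by 1 + 0.0152×191/360 = 1.00806444.
CAD growth factor: 1 + 0.0315×191/360 = 1.0167125.
Forward (INR per CAD) = 62.18 × 1.00806444 / 1.0167125 = 61.651103.

61.6511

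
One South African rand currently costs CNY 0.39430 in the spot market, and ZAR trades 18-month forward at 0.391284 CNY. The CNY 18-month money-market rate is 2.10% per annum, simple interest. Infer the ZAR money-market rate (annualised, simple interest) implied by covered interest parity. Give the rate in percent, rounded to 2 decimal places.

2.63%

T = 18/12 years.
By CIP, F/S equals the CNY-to-ZAR growth ratio: 0.391284/0.3943 = 0.9923510.
CNY growth factor: 1 + 0.0210×18/12 = 1.031500.
That pins the ZAR growth at 1.0394508.
r = (1.0394508 − 1)/(18/12) = 0.026301 → 2.63%.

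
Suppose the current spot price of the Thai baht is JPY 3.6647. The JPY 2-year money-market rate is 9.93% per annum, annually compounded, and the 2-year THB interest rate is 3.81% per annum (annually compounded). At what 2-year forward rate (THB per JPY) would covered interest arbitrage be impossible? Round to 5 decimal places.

T = 2 years.
JPY growth factor: (1 + 0.0993)^2 = 1.2084605.
Growth of 1 THB over T: (1 + 0.0381)^2 = 1.0776516.
Forward (JPY per THB) = 3.6647 × 1.2084605 / 1.0776516 = 4.109533.
Invert for THB per JPY: 1 / 4.109533 = 0.24334.

0.24334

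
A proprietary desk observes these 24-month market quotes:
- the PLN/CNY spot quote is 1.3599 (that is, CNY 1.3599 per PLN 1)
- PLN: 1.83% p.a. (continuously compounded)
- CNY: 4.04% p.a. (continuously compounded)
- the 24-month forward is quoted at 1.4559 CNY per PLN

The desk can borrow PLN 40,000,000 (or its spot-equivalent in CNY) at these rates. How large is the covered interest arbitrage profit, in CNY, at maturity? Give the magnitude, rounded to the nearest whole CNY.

T = 2 years.
Keep in PLN, deliver into the forward: 40,000,000·1.0372780266·1.4559 = CNY 60,406,923.16.
Swap to CNY now, deposit: 40,000,000·1.3599·1.0841540441 = CNY 58,973,643.38.
The quoted forward overvalues PLN, so borrow CNY, buy PLN at spot, deposit the PLN at 1.83%, and sell the proceeds forward at 1.4559.
The gap between the two covered legs is CNY 1,433,280.

CNY 1,433,280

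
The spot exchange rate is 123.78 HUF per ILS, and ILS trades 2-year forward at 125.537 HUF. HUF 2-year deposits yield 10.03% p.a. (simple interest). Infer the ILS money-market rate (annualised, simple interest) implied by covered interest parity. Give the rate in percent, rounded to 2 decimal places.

T = 2 years.
By CIP, F/S equals the HUF-to-ILS growth ratio: 125.537/123.78 = 1.0141945.
The HUF side grows by 1 + 0.1003×2 = 1.200600.
So the ILS growth factor = 1.1837966.
r = (1.1837966 − 1)/2 = 0.091898 → 9.19%.

9.19%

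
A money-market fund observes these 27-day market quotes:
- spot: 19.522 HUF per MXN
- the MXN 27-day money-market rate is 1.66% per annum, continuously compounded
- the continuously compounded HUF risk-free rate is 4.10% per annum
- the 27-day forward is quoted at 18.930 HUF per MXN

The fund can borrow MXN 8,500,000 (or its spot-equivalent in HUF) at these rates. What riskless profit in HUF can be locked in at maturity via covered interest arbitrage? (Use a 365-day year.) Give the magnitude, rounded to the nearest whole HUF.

HUF 5,338,327

T = 27/365 years.
Invest the MXN and cover forward: 8,500,000 × 1.00122869944 × 18.930 = HUF 161,102,703.88.
Convert at spot and invest in HUF: 8,500,000 × 19.522 × 1.00303748054 = HUF 166,441,030.41.
The quoted forward undervalues MXN, so borrow MXN, convert to HUF at spot, deposit the HUF at 4.10%, and buy MXN forward at 18.930 to cover the loan.
Arbitrage profit = |161,102,703.88 − 166,441,030.41| = HUF 5,338,327.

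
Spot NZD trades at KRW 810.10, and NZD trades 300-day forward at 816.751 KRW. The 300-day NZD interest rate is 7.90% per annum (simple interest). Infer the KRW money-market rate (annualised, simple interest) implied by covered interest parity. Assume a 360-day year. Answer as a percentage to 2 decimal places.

T = 300/360 years.
By CIP, F/S equals the KRW-to-NZD growth ratio: 816.751/810.1 = 1.0082101.
NZD growth factor: 1 + 0.0790×300/360 = 1.0658333.
So the KRW growth factor = 1.0745839.
r = (1.0745839 − 1)/(300/360) = 0.089501 → 8.95%.

8.95%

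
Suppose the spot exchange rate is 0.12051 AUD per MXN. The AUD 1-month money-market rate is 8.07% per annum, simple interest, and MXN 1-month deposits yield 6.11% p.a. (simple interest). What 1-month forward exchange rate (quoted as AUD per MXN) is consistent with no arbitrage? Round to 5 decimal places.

0.12071

T = 1/12 years.
AUD growth factor: 1 + 0.0807×1/12 = 1.006725.
Growth of 1 MXN over T: 1 + 0.0611×1/12 = 1.0050917.
Forward (AUD per MXN) = 0.12051 × 1.006725 / 1.0050917 = 0.1207058.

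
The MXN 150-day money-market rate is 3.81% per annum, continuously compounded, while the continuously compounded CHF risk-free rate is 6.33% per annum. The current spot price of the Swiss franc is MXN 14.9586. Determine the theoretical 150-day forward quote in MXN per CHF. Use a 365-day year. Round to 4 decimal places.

14.8045

T = 150/365 years.
MXN accumulates by e^(0.0381×150/365) = 1.01578076.
CHF accumulates by e^(0.0633×150/365) = 1.02635501.
So F = 14.9586 × 1.01578076 / 1.02635501 = 14.804486 (MXN/CHF).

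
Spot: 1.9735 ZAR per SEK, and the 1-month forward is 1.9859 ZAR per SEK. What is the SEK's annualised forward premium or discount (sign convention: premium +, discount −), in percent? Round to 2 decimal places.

+7.54%

T = 1/12 years.
(F − S)/S = (1.9859 − 1.9735)/1.9735 = 0.0062833.
Annualise by dividing by T: 0.0062833 / (1/12) = 0.075400 → 7.54%.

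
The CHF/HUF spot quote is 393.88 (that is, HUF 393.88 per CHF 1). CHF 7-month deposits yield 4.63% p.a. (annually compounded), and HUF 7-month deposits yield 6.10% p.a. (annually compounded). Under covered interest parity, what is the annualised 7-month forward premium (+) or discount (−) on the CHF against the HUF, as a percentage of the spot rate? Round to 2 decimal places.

T = 7/12 years.
No-arbitrage forward: 393.88 × 1.0351437 / 1.0267534 = 397.09866 HUF/CHF.
Annualised premium = (F − S)/S × (1/T) = (397.09866 − 393.88)/393.88 ÷ (7/12) = 1.40%.

+1.40%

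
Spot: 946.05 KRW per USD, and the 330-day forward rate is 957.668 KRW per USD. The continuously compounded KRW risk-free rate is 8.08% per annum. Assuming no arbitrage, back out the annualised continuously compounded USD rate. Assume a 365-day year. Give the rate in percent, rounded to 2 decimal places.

6.73%

T = 330/365 years.
CIP gives F = S · g_KRW/g_USD, so g_KRW/g_USD = 957.668/946.05 = 1.0122805.
The KRW side grows by e^(0.0808×330/365) = 1.0757865.
Hence g_USD = 1.0627356.
r = ln(1.0627356)/(330/365) = 0.067300 → 6.73%.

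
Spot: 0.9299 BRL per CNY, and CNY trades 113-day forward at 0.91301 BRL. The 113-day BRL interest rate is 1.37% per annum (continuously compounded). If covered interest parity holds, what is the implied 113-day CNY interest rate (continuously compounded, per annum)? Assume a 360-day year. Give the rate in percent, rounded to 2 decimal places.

7.21%

T = 113/360 years.
CIP gives F = S · g_BRL/g_CNY, so g_BRL/g_CNY = 0.91301/0.9299 = 0.9818368.
The BRL side grows by e^(0.0137×113/360) = 1.0043095.
That pins the CNY growth at 1.0228884.
Take logs: ln 1.0228884 / (113/360) = 0.072097, so 7.21%.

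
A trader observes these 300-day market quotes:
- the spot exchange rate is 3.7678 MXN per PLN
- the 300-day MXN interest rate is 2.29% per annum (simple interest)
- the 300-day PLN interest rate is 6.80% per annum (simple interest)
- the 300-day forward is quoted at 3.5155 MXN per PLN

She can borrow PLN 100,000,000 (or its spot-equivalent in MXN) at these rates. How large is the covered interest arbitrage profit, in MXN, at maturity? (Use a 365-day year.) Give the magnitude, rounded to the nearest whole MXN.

MXN 12,673,448

T = 300/365 years.
Invest the PLN and cover forward: 100,000,000 × 1.05589041096 × 3.5155 = MXN 371,198,273.97.
Convert at spot and invest in MXN: 100,000,000 × 3.7678 × 1.01882191781 = MXN 383,871,722.19.
The quoted forward undervalues PLN, so borrow PLN, convert to MXN at spot, deposit the MXN at 2.29%, and buy PLN forward at 3.5155 to cover the loan.
Arbitrage profit = |371,198,273.97 − 383,871,722.19| = MXN 12,673,448.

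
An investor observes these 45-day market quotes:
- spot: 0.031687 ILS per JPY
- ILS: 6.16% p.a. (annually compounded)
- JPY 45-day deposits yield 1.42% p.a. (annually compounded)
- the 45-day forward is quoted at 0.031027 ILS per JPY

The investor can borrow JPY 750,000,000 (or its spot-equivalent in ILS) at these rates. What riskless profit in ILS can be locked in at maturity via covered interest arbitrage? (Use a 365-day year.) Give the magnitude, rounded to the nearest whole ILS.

ILS 630,304

T = 45/365 years.
Route A — deposit JPY, sell forward: 750,000,000 × 1.0017398833 × 0.031027 = ILS 23,310,737.52.
Route B — convert at spot, deposit ILS: 750,000,000 × 0.031687 × 1.007397016 = ILS 23,941,041.93.
The quoted forward undervalues JPY, so borrow JPY, convert to ILS at spot, deposit the ILS at 6.16%, and buy JPY forward at 0.031027 to cover the loan.
The gap between the two covered legs is ILS 630,304.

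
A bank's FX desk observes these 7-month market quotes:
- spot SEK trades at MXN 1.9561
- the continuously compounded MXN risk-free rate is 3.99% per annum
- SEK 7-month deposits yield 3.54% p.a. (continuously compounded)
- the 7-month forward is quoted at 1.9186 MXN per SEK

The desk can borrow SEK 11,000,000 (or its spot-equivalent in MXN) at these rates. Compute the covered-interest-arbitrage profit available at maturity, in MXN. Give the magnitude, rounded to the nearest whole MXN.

MXN 478,843

T = 7/12 years.
Route A — deposit SEK, sell forward: 11,000,000 × 1.0208646865 × 1.9186 = MXN 21,544,940.86.
Route B — convert at spot, deposit MXN: 11,000,000 × 1.9561 × 1.0235479765 = MXN 22,023,784.17.
The quoted forward undervalues SEK, so borrow SEK, convert to MXN at spot, deposit the MXN at 3.99%, and buy SEK forward at 1.9186 to cover the loan.
The gap between the two covered legs is MXN 478,843.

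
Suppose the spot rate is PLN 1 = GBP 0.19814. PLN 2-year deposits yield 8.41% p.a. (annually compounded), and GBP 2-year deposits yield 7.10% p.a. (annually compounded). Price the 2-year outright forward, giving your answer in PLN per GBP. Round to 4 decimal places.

5.1712

T = 2 years.
GBP accumulates by (1 + 0.0710)^2 = 1.147041.
PLN accumulates by (1 + 0.0841)^2 = 1.1752728.
So F = 0.19814 × 1.147041 / 1.1752728 = 0.1933804 (GBP/PLN).
Quoted the other way: 1/0.1933804 = 5.1712 PLN per GBP.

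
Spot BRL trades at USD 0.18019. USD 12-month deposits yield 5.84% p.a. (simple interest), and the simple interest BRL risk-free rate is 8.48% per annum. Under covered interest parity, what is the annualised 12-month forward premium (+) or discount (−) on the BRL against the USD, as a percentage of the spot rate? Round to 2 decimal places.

T = 1 year.
F = S · g_USD/g_BRL = 0.18019 × 1.058400/1.084800 = 0.17580485.
Annualised premium = (F − S)/S × (1/T) = (0.17580485 − 0.18019)/0.18019 ÷ 1 = -2.43%.

-2.43%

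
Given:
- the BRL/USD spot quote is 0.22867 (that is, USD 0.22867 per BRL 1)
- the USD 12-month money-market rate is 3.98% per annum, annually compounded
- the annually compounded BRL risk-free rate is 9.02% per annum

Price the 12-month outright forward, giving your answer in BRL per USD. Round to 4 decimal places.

T = 1 year.
USD growth factor: (1 + 0.0398)^1 = 1.039800.
BRL growth factor: (1 + 0.0902)^1 = 1.090200.
CIP: F = S · (grow USD)/(grow BRL) = 0.22867 × 1.039800/1.090200 = 0.2180986 USD per BRL.
Invert for BRL per USD: 1 / 0.2180986 = 4.5851.

4.5851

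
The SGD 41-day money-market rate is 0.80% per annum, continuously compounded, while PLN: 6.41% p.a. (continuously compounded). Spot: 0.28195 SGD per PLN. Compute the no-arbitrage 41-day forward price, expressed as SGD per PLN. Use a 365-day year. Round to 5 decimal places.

T = 41/365 years.
Growth of 1 SGD over T: e^(0.0080×41/365) = 1.000899.
Growth of 1 PLN over T: e^(0.0641×41/365) = 1.0072263.
So F = 0.28195 × 1.000899 / 1.0072263 = 0.2801788 (SGD/PLN).

0.28018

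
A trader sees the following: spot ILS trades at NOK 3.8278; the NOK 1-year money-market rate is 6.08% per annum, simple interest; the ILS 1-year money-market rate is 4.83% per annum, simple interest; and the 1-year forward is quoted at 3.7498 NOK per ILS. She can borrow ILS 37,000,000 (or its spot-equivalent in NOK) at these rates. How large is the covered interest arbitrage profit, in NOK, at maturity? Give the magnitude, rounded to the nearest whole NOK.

NOK 4,795,751

T = 1 year.
Route A — deposit ILS, sell forward: 37,000,000 × 1.048300 × 3.7498 = NOK 145,443,867.58.
Route B — convert at spot, deposit NOK: 37,000,000 × 3.8278 × 1.060800 = NOK 150,239,618.88.
The quoted forward undervalues ILS, so borrow ILS, convert to NOK at spot, deposit the NOK at 6.08%, and buy ILS forward at 3.7498 to cover the loan.
The gap between the two covered legs is NOK 4,795,751.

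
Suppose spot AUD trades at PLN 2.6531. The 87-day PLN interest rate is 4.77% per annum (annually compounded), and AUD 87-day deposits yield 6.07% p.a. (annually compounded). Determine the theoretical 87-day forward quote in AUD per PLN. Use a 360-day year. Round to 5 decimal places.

0.37804

T = 87/360 years.
PLN accumulates by (1 + 0.0477)^(87/360) = 1.0113247.
AUD growth factor: (1 + 0.0607)^(87/360) = 1.0143431.
So F = 2.6531 × 1.0113247 / 1.0143431 = 2.645205 (PLN/AUD).
Invert for AUD per PLN: 1 / 2.645205 = 0.37804.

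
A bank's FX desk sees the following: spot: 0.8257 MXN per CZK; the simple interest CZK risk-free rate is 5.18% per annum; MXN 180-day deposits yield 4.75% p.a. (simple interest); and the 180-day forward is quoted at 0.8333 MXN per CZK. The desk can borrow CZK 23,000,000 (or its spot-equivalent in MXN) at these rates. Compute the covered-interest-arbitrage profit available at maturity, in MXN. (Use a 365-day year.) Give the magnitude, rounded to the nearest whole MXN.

MXN 219,537

T = 180/365 years.
Route A — deposit CZK, sell forward: 23,000,000 × 1.0255452055 × 0.8333 = MXN 19,655,496.85.
Route B — convert at spot, deposit MXN: 23,000,000 × 0.8257 × 1.0234246575 = MXN 19,435,960.01.
The quoted forward overvalues CZK, so borrow MXN, buy CZK at spot, deposit the CZK at 5.18%, and sell the proceeds forward at 0.8333.
The gap between the two covered legs is MXN 219,537.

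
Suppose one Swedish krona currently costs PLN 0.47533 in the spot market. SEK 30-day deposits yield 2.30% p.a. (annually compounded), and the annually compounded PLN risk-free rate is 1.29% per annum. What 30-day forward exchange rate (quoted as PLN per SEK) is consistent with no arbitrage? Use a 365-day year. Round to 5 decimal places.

T = 30/365 years.
Growth of 1 PLN over T: (1 + 0.0129)^(30/365) = 1.001054.
SEK growth factor: (1 + 0.0230)^(30/365) = 1.0018707.
CIP: F = S · (grow PLN)/(grow SEK) = 0.47533 × 1.001054/1.0018707 = 0.4749425 PLN per SEK.

0.47494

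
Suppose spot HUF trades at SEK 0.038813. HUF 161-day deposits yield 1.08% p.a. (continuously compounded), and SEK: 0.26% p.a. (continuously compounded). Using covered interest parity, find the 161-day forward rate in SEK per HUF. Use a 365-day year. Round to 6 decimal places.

0.038673

T = 161/365 years.
SEK accumulates by e^(0.0026×161/365) = 1.0011475.
HUF accumulates by e^(0.0108×161/365) = 1.0047752.
Forward (SEK per HUF) = 0.038813 × 1.0011475 / 1.0047752 = 0.03867287.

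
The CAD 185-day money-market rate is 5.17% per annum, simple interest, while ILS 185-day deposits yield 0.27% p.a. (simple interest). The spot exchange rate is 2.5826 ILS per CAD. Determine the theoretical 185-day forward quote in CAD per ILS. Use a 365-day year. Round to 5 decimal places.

0.39681

T = 185/365 years.
Growth of 1 ILS over T: 1 + 0.0027×185/365 = 1.0013685.
CAD growth factor: 1 + 0.0517×185/365 = 1.0262041.
Forward (ILS per CAD) = 2.5826 × 1.0013685 / 1.0262041 = 2.520097.
Quoted the other way: 1/2.520097 = 0.39681 CAD per ILS.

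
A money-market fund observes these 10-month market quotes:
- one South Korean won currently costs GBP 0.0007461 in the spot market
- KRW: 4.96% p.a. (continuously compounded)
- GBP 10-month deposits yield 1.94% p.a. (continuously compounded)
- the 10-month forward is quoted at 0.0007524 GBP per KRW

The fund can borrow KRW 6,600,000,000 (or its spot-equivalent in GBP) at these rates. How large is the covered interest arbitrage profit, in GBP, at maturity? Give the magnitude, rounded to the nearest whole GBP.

GBP 170,880

T = 10/12 years.
Keep in KRW, deliver into the forward: 6,600,000,000·1.042199447·0.0007524 = GBP 5,175,395.70.
Swap to GBP now, deposit: 6,600,000,000·0.0007461·1.016298054 = GBP 5,004,515.86.
The quoted forward overvalues KRW, so borrow GBP, buy KRW at spot, deposit the KRW at 4.96%, and sell the proceeds forward at 0.0007524.
Profit = 5,175,395.70 − 5,004,515.86 = GBP 170,880.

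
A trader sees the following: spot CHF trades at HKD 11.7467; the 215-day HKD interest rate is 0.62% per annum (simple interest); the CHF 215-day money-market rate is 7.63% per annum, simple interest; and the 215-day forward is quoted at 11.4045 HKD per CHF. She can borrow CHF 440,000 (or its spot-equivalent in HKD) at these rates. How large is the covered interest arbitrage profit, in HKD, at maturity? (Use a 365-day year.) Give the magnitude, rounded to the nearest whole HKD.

T = 215/365 years.
Invest the CHF and cover forward: 440,000 × 1.044943836 × 11.4045 = HKD 5,243,507.27.
Convert at spot and invest in HKD: 440,000 × 11.7467 × 1.003652055 = HKD 5,187,423.82.
The quoted forward overvalues CHF, so borrow HKD, buy CHF at spot, deposit the CHF at 7.63%, and sell the proceeds forward at 11.4045.
Arbitrage profit = |5,243,507.27 − 5,187,423.82| = HKD 56,083.

HKD 56,083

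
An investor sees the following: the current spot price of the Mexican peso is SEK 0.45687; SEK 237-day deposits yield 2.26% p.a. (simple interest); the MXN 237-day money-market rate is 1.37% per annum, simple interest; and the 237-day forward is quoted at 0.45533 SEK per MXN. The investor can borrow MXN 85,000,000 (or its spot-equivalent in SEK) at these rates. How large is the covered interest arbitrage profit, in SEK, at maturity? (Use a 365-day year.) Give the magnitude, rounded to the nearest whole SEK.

T = 237/365 years.
Keep in MXN, deliver into the forward: 85,000,000·1.0088956164·0.45533 = SEK 39,047,337.49.
Swap to SEK now, deposit: 85,000,000·0.45687·1.0146745205 = SEK 39,403,819.60.
The quoted forward undervalues MXN, so borrow MXN, convert to SEK at spot, deposit the SEK at 2.26%, and buy MXN forward at 0.45533 to cover the loan.
Arbitrage profit = |39,047,337.49 − 39,403,819.60| = SEK 356,482.

SEK 356,482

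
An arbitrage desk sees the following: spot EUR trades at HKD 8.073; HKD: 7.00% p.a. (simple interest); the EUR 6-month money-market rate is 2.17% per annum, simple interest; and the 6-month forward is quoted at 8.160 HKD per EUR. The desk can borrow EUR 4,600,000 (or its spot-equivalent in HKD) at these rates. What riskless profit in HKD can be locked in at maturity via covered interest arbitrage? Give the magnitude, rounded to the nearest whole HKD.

T = 6/12 years.
Keep in EUR, deliver into the forward: 4,600,000·1.010850·8.160 = HKD 37,943,265.60.
Swap to HKD now, deposit: 4,600,000·8.073·1.035000 = HKD 38,435,553.00.
The quoted forward undervalues EUR, so borrow EUR, convert to HKD at spot, deposit the HKD at 7.00%, and buy EUR forward at 8.160 to cover the loan.
Arbitrage profit = |37,943,265.60 − 38,435,553.00| = HKD 492,287.

HKD 492,287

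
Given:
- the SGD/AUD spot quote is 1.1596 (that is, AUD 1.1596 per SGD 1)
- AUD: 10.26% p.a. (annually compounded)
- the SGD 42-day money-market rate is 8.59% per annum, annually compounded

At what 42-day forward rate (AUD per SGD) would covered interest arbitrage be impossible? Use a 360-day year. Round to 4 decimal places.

T = 42/360 years.
Growth of 1 AUD over T: (1 + 0.1026)^(42/360) = 1.0114601.
SGD growth factor: (1 + 0.0859)^(42/360) = 1.0096608.
CIP: F = S · (grow AUD)/(grow SGD) = 1.1596 × 1.0114601/1.0096608 = 1.161667 AUD per SGD.

1.1617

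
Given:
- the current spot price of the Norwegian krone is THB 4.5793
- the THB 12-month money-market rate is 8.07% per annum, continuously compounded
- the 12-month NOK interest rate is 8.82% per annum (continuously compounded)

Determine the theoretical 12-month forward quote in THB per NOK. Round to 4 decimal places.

T = 1 year.
Growth of 1 THB over T: e^(0.0807×1) = 1.0840456.
NOK accumulates by e^(0.0882×1) = 1.0922065.
CIP: F = S · (grow THB)/(grow NOK) = 4.5793 × 1.0840456/1.0922065 = 4.545084 THB per NOK.

4.5451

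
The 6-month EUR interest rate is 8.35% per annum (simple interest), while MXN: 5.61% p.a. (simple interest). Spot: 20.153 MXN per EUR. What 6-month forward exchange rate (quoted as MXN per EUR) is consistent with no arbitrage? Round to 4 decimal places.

T = 6/12 years.
Growth of 1 MXN over T: 1 + 0.0561×6/12 = 1.028050.
EUR accumulates by 1 + 0.0835×6/12 = 1.041750.
So F = 20.153 × 1.028050 / 1.041750 = 19.887969 (MXN/EUR).

19.8880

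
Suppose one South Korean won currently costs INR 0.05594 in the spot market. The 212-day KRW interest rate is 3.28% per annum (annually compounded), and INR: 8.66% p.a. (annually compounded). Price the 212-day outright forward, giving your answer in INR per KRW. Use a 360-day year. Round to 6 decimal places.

0.057638

T = 212/360 years.
INR accumulates by (1 + 0.0866)^(212/360) = 1.0501251.
Growth of 1 KRW over T: (1 + 0.0328)^(212/360) = 1.0191873.
Forward (INR per KRW) = 0.05594 × 1.0501251 / 1.0191873 = 0.05763808.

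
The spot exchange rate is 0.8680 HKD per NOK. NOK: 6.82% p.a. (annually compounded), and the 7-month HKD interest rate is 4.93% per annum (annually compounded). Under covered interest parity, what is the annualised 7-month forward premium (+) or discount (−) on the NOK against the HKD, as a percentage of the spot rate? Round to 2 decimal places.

-1.78%

T = 7/12 years.
F = S · g_HKD/g_NOK = 0.868 × 1.0284696/1.0392356 = 0.8590079.
Annualised premium = (F − S)/S × (1/T) = (0.8590079 − 0.868)/0.868 ÷ (7/12) = -1.78%.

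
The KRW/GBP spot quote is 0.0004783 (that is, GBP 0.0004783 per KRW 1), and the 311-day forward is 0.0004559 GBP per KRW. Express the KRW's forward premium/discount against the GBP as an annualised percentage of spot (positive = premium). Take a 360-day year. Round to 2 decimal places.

T = 311/360 years.
(F − S)/S = (0.0004559 − 0.0004783)/0.0004783 = -0.0468325.
Annualise by dividing by T: -0.0468325 / (311/360) = -0.054211 → -5.42%.

-5.42%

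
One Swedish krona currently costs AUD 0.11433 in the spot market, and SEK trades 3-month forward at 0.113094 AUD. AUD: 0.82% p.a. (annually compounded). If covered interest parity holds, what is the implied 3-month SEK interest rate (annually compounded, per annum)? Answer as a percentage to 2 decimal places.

5.30%

T = 3/12 years.
By CIP, F/S equals the AUD-to-SEK growth ratio: 0.113094/0.11433 = 0.9891892.
The AUD side grows by (1 + 0.0082)^(3/12) = 1.0020437.
Hence g_SEK = 1.012995.
Annualise: 1.012995^(12/3) − 1 = 0.053002 = 5.30%.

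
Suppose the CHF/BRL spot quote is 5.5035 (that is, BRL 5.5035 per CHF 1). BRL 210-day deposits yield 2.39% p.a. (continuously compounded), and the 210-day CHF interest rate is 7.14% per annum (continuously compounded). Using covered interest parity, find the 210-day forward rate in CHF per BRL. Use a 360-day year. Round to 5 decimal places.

T = 210/360 years.
BRL growth factor: e^(0.0239×210/360) = 1.0140393.
CHF accumulates by e^(0.0714×210/360) = 1.0425295.
Forward (BRL per CHF) = 5.5035 × 1.0140393 / 1.0425295 = 5.353101.
Invert for CHF per BRL: 1 / 5.353101 = 0.18681.

0.18681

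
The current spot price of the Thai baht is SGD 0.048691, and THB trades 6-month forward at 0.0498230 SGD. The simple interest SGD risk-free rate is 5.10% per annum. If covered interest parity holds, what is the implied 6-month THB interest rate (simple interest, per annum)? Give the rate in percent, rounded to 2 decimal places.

0.44%

T = 6/12 years.
F/S = 0.049823/0.048691 = 1.0232486 = (growth of SGD) / (growth of THB).
The SGD side grows by 1 + 0.0510×6/12 = 1.025500.
Hence g_THB = 1.0022002.
(1.0022002 − 1)/T = 0.004400, i.e. 0.44%.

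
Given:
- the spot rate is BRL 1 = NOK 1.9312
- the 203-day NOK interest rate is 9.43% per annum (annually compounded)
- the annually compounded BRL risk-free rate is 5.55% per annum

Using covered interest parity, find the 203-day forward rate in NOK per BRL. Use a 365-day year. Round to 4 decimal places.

1.9704

T = 203/365 years.
NOK growth factor: (1 + 0.0943)^(203/365) = 1.0513959.
BRL accumulates by (1 + 0.0555)^(203/365) = 1.0304968.
Forward (NOK per BRL) = 1.9312 × 1.0513959 / 1.0304968 = 1.970366.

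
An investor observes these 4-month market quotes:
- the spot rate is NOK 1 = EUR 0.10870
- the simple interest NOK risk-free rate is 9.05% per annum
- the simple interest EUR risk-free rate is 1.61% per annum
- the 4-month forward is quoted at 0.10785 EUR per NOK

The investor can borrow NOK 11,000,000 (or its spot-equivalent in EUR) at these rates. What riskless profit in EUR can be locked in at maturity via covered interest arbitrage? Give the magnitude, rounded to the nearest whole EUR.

EUR 20,021

T = 4/12 years.
Invest the NOK and cover forward: 11,000,000 × 1.030166667 × 0.10785 = EUR 1,222,138.23.
Convert at spot and invest in EUR: 11,000,000 × 0.10870 × 1.005366667 = EUR 1,202,116.92.
The quoted forward overvalues NOK, so borrow EUR, buy NOK at spot, deposit the NOK at 9.05%, and sell the proceeds forward at 0.10785.
The gap between the two covered legs is EUR 20,021.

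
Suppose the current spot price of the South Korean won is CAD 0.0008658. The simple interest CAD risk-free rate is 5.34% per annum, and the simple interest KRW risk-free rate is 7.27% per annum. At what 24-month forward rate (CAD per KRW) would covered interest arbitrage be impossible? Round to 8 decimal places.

0.00083662

T = 2 years.
Growth of 1 CAD over T: 1 + 0.0534×2 = 1.106800.
KRW growth factor: 1 + 0.0727×2 = 1.145400.
So F = 0.0008658 × 1.106800 / 1.145400 = 0.0008366225 (CAD/KRW).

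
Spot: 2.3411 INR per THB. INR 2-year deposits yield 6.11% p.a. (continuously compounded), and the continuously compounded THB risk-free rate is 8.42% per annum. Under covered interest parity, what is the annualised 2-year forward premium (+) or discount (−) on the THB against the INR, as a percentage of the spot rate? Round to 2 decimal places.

-2.26%

T = 2 years.
No-arbitrage forward: 2.3411 × 1.1299801 / 1.1834099 = 2.2354016 INR/THB.
Annualised premium = (F − S)/S × (1/T) = (2.2354016 − 2.3411)/2.3411 ÷ 2 = -2.26%.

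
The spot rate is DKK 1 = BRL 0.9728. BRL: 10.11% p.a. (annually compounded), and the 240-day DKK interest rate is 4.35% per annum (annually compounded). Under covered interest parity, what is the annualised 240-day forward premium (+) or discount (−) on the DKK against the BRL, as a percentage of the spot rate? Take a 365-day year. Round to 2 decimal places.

T = 240/365 years.
No-arbitrage forward: 0.9728 × 1.0653751 / 1.0283937 = 1.0077822 BRL/DKK.
(F − S)/S ÷ T = (1.0077822 − 0.9728)/0.9728/(240/365) = 0.054690 → 5.47%.

+5.47%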